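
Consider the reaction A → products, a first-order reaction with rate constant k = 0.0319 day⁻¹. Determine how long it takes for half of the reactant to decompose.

21.73 day

Step 1: For a first-order reaction, t₁/₂ = ln(2)/k
Step 2: t₁/₂ = ln(2)/0.0319
Step 3: t₁/₂ = 0.6931/0.0319 = 21.73 day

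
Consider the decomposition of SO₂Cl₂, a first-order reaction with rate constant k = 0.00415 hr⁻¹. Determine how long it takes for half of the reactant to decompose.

167 hr

Step 1: For a first-order reaction, t₁/₂ = ln(2)/k
Step 2: t₁/₂ = ln(2)/0.00415
Step 3: t₁/₂ = 0.6931/0.00415 = 167 hr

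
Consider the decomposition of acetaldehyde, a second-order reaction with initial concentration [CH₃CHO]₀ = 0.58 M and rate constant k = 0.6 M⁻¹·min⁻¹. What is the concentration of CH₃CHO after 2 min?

0.342 M

Step 1: For a second-order reaction: 1/[CH₃CHO] = 1/[CH₃CHO]₀ + kt
Step 2: 1/[CH₃CHO] = 1/0.58 + 0.6 × 2
Step 3: 1/[CH₃CHO] = 1.724 + 1.2 = 2.924
Step 4: [CH₃CHO] = 1/2.924 = 0.342 M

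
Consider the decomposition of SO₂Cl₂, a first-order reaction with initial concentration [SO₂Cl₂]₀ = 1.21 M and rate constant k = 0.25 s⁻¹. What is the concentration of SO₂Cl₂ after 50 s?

4.509e-06 M

Step 1: For a first-order reaction: [SO₂Cl₂] = [SO₂Cl₂]₀ × e^(-kt)
Step 2: [SO₂Cl₂] = 1.21 × e^(-0.25 × 50)
Step 3: [SO₂Cl₂] = 1.21 × e^(-12.5)
Step 4: [SO₂Cl₂] = 1.21 × 3.72665e-06 = 4.509e-06 M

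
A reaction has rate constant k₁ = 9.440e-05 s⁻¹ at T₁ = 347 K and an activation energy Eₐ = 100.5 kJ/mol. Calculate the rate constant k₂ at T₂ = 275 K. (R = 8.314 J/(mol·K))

1.033e-08 s⁻¹

Step 1: Use the two-temperature Arrhenius form: ln(k₂/k₁) = -Eₐ/R × (1/T₂ - 1/T₁)
Step 2: Convert Eₐ to J/mol: 100.5 kJ/mol = 100500 J/mol
Step 3: 1/T₂ - 1/T₁ = 1/275 - 1/347 = 7.545193e-04 K⁻¹
Step 4: ln(k₂/k₁) = -100500/8.314 × 7.545193e-04 = -9.12066
Step 5: k₂ = k₁ × exp(-9.12066) = 9.440e-05 × 1.09382e-04 = 1.033e-08 s⁻¹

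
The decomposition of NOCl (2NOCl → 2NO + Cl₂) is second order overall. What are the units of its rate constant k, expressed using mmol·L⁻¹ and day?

(mmol·L⁻¹)⁻¹·day⁻¹

Step 1: For overall order n, rate = k × (concentration)^n.
Step 2: Rate has units mmol·L⁻¹·day⁻¹; concentration term has units (mmol·L⁻¹)^2.
Step 3: k = rate / (concentration)^n, so units of k = (mmol·L⁻¹)^(1-2)·day⁻¹ = (mmol·L⁻¹)⁻¹·day⁻¹.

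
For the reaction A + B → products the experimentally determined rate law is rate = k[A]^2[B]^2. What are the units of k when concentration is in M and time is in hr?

M⁻³·hr⁻¹

Step 1: Overall order = 2 + 2 = 4.
Step 2: rate has units M·hr⁻¹; [A]^2[B]^2 has units M^4.
Step 3: k = rate/([A]^2[B]^2), so units of k = M^(1-4)·hr⁻¹ = M⁻³·hr⁻¹.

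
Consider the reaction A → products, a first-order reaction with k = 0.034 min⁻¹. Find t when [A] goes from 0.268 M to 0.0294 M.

65 min

Step 1: For first-order: t = ln([A]₀/[A])/k
Step 2: t = ln(0.268/0.0294)/0.034
Step 3: t = ln(9.116)/0.034
Step 4: t = 2.21/0.034 = 65 min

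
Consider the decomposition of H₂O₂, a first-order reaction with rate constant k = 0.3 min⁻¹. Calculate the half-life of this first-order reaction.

2.31 min

Step 1: For a first-order reaction, t₁/₂ = ln(2)/k
Step 2: t₁/₂ = ln(2)/0.3
Step 3: t₁/₂ = 0.6931/0.3 = 2.31 min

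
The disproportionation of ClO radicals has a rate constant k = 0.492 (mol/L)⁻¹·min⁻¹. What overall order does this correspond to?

second order (2)

Step 1: The units of k for an nth-order reaction are (concentration)^(1-n)·(time)⁻¹.
Step 2: Here k has units (mol/L)⁻¹·min⁻¹, so the concentration exponent is -1.
Step 3: 1 - n = -1 ⇒ n = 2. The reaction is second order.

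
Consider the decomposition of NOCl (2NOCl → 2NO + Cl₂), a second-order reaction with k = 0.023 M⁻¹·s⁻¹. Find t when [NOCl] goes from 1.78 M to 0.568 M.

52.12 s

Step 1: For second-order: t = (1/[NOCl] - 1/[NOCl]₀)/k
Step 2: t = (1/0.568 - 1/1.78)/0.023
Step 3: t = (1.761 - 0.5618)/0.023
Step 4: t = 1.199/0.023 = 52.12 s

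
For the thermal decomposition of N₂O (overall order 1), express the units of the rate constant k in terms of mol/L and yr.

yr⁻¹

Step 1: For overall order n, rate = k × (concentration)^n.
Step 2: Rate has units mol/L·yr⁻¹; concentration term has units (mol/L)^1.
Step 3: k = rate / (concentration)^n, so units of k = (mol/L)^(1-1)·yr⁻¹ = yr⁻¹.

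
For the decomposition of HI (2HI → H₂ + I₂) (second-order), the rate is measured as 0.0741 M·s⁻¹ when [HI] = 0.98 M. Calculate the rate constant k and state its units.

0.07716 M⁻¹·s⁻¹

Step 1: rate = k[HI]^2, so k = rate / [HI]^2.
Step 2: k = 0.0741 / (0.98)^2 = 0.0741 / 0.9604.
Step 3: k = 0.07716 M⁻¹·s⁻¹.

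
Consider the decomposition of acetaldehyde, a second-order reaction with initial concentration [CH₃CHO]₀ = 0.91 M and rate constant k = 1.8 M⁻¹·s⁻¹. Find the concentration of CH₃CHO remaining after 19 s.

0.02833 M

Step 1: For a second-order reaction: 1/[CH₃CHO] = 1/[CH₃CHO]₀ + kt
Step 2: 1/[CH₃CHO] = 1/0.91 + 1.8 × 19
Step 3: 1/[CH₃CHO] = 1.099 + 34.2 = 35.3
Step 4: [CH₃CHO] = 1/35.3 = 0.02833 M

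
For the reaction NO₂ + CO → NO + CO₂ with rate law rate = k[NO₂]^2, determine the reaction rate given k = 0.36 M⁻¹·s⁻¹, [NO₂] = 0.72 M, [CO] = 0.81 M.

0.1866 M/s

Step 1: The rate law is rate = k[NO₂]^2
Step 2: Note that the rate does not depend on [CO] (zero order in CO).
Step 3: rate = 0.36 × (0.72)^2 = 0.186624 M/s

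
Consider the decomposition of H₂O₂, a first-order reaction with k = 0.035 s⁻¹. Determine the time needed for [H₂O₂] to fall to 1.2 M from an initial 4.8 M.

39.61 s

Step 1: For first-order: t = ln([H₂O₂]₀/[H₂O₂])/k
Step 2: t = ln(4.8/1.2)/0.035
Step 3: t = ln(4)/0.035
Step 4: t = 1.386/0.035 = 39.61 s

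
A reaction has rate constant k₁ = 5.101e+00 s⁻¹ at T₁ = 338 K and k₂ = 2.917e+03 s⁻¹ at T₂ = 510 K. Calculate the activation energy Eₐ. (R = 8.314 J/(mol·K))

52.9 kJ/mol

Step 1: Use the two-temperature Arrhenius form: ln(k₂/k₁) = -Eₐ/R × (1/T₂ - 1/T₁)
Step 2: ln(k₂/k₁) = ln(2.917e+03/5.101e+00) = ln(571.849) = 6.34887
Step 3: 1/T₂ - 1/T₁ = 1/510 - 1/338 = -9.977956e-04 K⁻¹
Step 4: Eₐ = -R × ln(k₂/k₁) / (1/T₂ - 1/T₁) = -8.314 × 6.34887 / -9.977956e-04
Step 5: Eₐ = 5.2901e+04 J/mol = 52.9 kJ/mol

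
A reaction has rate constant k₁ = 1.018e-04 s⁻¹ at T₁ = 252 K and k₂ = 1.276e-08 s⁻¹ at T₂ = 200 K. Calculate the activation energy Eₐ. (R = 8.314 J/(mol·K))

72.4 kJ/mol

Step 1: Use the two-temperature Arrhenius form: ln(k₂/k₁) = -Eₐ/R × (1/T₂ - 1/T₁)
Step 2: ln(k₂/k₁) = ln(1.276e-08/1.018e-04) = ln(0.000125344) = -8.98445
Step 3: 1/T₂ - 1/T₁ = 1/200 - 1/252 = 1.031746e-03 K⁻¹
Step 4: Eₐ = -R × ln(k₂/k₁) / (1/T₂ - 1/T₁) = -8.314 × -8.98445 / 1.031746e-03
Step 5: Eₐ = 7.2398e+04 J/mol = 72.4 kJ/mol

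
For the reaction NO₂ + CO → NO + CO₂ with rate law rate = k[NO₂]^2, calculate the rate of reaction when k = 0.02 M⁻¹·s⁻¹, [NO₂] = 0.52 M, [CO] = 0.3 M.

0.005408 M/s

Step 1: The rate law is rate = k[NO₂]^2
Step 2: Note that the rate does not depend on [CO] (zero order in CO).
Step 3: rate = 0.02 × (0.52)^2 = 0.005408 M/s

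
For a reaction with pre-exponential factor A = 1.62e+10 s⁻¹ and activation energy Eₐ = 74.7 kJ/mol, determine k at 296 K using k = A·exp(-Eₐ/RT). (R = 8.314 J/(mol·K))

1.06e-03 s⁻¹

Step 1: Use the Arrhenius equation: k = A × exp(-Eₐ/RT)
Step 2: Convert Eₐ to J/mol: 74.7 kJ/mol = 74700 J/mol
Step 3: Calculate the exponent: -Eₐ/(RT) = -74700/(8.314 × 296) = -30.35421
Step 4: k = 1.62e+10 × exp(-30.35421)
Step 5: k = 1.62e+10 × 6.56650e-14 = 1.0638e-03 s⁻¹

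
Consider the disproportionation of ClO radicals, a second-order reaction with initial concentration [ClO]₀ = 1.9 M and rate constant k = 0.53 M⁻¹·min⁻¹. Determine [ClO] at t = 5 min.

0.3148 M

Step 1: For a second-order reaction: 1/[ClO] = 1/[ClO]₀ + kt
Step 2: 1/[ClO] = 1/1.9 + 0.53 × 5
Step 3: 1/[ClO] = 0.5263 + 2.65 = 3.176
Step 4: [ClO] = 1/3.176 = 0.3148 M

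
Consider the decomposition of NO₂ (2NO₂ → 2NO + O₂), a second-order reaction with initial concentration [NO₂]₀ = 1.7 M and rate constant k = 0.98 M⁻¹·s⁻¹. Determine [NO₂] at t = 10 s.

0.09626 M

Step 1: For a second-order reaction: 1/[NO₂] = 1/[NO₂]₀ + kt
Step 2: 1/[NO₂] = 1/1.7 + 0.98 × 10
Step 3: 1/[NO₂] = 0.5882 + 9.8 = 10.39
Step 4: [NO₂] = 1/10.39 = 0.09626 M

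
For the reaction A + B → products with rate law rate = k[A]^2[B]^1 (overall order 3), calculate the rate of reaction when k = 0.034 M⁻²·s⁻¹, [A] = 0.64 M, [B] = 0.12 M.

0.001671 M/s

Step 1: The rate law is rate = k[A]^2[B]^1, overall order = 2+1 = 3
Step 2: Substitute values: rate = 0.034 × (0.64)^2 × (0.12)^1
Step 3: rate = 0.034 × 0.4096 × 0.12 = 0.00167117 M/s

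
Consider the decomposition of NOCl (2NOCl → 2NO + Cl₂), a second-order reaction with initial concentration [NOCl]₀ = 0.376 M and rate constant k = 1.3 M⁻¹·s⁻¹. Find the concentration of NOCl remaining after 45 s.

0.01635 M

Step 1: For a second-order reaction: 1/[NOCl] = 1/[NOCl]₀ + kt
Step 2: 1/[NOCl] = 1/0.376 + 1.3 × 45
Step 3: 1/[NOCl] = 2.66 + 58.5 = 61.16
Step 4: [NOCl] = 1/61.16 = 0.01635 M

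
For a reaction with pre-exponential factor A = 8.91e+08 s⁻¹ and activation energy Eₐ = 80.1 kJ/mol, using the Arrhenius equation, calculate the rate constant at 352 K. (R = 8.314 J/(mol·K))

1.16e-03 s⁻¹

Step 1: Use the Arrhenius equation: k = A × exp(-Eₐ/RT)
Step 2: Convert Eₐ to J/mol: 80.1 kJ/mol = 80100 J/mol
Step 3: Calculate the exponent: -Eₐ/(RT) = -80100/(8.314 × 352) = -27.37032
Step 4: k = 8.91e+08 × exp(-27.37032)
Step 5: k = 8.91e+08 × 1.29784e-12 = 1.1564e-03 s⁻¹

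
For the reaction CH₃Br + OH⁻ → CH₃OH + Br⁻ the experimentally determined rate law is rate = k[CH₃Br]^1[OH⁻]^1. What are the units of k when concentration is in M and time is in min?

M⁻¹·min⁻¹

Step 1: Overall order = 1 + 1 = 2.
Step 2: rate has units M·min⁻¹; [CH₃Br]^1[OH⁻]^1 has units M^2.
Step 3: k = rate/([CH₃Br]^1[OH⁻]^1), so units of k = M^(1-2)·min⁻¹ = M⁻¹·min⁻¹.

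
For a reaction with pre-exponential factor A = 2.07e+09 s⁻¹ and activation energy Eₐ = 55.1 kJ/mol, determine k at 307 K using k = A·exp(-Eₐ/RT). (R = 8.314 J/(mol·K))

8.72e-01 s⁻¹

Step 1: Use the Arrhenius equation: k = A × exp(-Eₐ/RT)
Step 2: Convert Eₐ to J/mol: 55.1 kJ/mol = 55100 J/mol
Step 3: Calculate the exponent: -Eₐ/(RT) = -55100/(8.314 × 307) = -21.58754
Step 4: k = 2.07e+09 × exp(-21.58754)
Step 5: k = 2.07e+09 × 4.21357e-10 = 8.7221e-01 s⁻¹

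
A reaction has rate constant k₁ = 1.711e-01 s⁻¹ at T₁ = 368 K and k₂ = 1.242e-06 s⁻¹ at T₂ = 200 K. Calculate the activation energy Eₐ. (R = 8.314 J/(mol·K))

43.1 kJ/mol

Step 1: Use the two-temperature Arrhenius form: ln(k₂/k₁) = -Eₐ/R × (1/T₂ - 1/T₁)
Step 2: ln(k₂/k₁) = ln(1.242e-06/1.711e-01) = ln(7.25891e-06) = -11.8333
Step 3: 1/T₂ - 1/T₁ = 1/200 - 1/368 = 2.282609e-03 K⁻¹
Step 4: Eₐ = -R × ln(k₂/k₁) / (1/T₂ - 1/T₁) = -8.314 × -11.8333 / 2.282609e-03
Step 5: Eₐ = 4.3101e+04 J/mol = 43.1 kJ/mol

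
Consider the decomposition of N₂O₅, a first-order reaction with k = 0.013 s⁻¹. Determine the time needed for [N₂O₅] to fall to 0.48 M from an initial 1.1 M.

63.79 s

Step 1: For first-order: t = ln([N₂O₅]₀/[N₂O₅])/k
Step 2: t = ln(1.1/0.48)/0.013
Step 3: t = ln(2.292)/0.013
Step 4: t = 0.8293/0.013 = 63.79 s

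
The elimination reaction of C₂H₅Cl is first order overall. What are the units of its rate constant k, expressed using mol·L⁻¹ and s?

s⁻¹

Step 1: For overall order n, rate = k × (concentration)^n.
Step 2: Rate has units mol·L⁻¹·s⁻¹; concentration term has units (mol·L⁻¹)^1.
Step 3: k = rate / (concentration)^n, so units of k = (mol·L⁻¹)^(1-1)·s⁻¹ = s⁻¹.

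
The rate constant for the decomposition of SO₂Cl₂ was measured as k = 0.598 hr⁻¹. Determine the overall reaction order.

first order (1)

Step 1: The units of k for an nth-order reaction are (concentration)^(1-n)·(time)⁻¹.
Step 2: Here k has units hr⁻¹, so the concentration exponent is 0.
Step 3: 1 - n = 0 ⇒ n = 1. The reaction is first order.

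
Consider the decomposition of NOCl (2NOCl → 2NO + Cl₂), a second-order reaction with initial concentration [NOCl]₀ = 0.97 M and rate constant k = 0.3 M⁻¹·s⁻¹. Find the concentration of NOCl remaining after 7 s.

0.3194 M

Step 1: For a second-order reaction: 1/[NOCl] = 1/[NOCl]₀ + kt
Step 2: 1/[NOCl] = 1/0.97 + 0.3 × 7
Step 3: 1/[NOCl] = 1.031 + 2.1 = 3.131
Step 4: [NOCl] = 1/3.131 = 0.3194 M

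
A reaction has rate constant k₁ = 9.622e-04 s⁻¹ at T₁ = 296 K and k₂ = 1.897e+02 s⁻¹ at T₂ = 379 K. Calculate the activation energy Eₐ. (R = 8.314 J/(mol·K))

137.0 kJ/mol

Step 1: Use the two-temperature Arrhenius form: ln(k₂/k₁) = -Eₐ/R × (1/T₂ - 1/T₁)
Step 2: ln(k₂/k₁) = ln(1.897e+02/9.622e-04) = ln(197152) = 12.1917
Step 3: 1/T₂ - 1/T₁ = 1/379 - 1/296 = -7.398560e-04 K⁻¹
Step 4: Eₐ = -R × ln(k₂/k₁) / (1/T₂ - 1/T₁) = -8.314 × 12.1917 / -7.398560e-04
Step 5: Eₐ = 1.3700e+05 J/mol = 137.0 kJ/mol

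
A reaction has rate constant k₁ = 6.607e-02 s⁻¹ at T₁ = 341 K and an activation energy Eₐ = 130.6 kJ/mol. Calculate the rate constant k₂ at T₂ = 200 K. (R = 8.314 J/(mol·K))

5.196e-16 s⁻¹

Step 1: Use the two-temperature Arrhenius form: ln(k₂/k₁) = -Eₐ/R × (1/T₂ - 1/T₁)
Step 2: Convert Eₐ to J/mol: 130.6 kJ/mol = 130600 J/mol
Step 3: 1/T₂ - 1/T₁ = 1/200 - 1/341 = 2.067449e-03 K⁻¹
Step 4: ln(k₂/k₁) = -130600/8.314 × 2.067449e-03 = -32.47641
Step 5: k₂ = k₁ × exp(-32.47641) = 6.607e-02 × 7.86456e-15 = 5.196e-16 s⁻¹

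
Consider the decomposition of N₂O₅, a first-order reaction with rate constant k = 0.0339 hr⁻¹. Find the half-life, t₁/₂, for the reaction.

20.45 hr

Step 1: For a first-order reaction, t₁/₂ = ln(2)/k
Step 2: t₁/₂ = ln(2)/0.0339
Step 3: t₁/₂ = 0.6931/0.0339 = 20.45 hr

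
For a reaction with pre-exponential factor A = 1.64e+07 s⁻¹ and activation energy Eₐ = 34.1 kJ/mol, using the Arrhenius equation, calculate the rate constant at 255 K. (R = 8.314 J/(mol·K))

1.70e+00 s⁻¹

Step 1: Use the Arrhenius equation: k = A × exp(-Eₐ/RT)
Step 2: Convert Eₐ to J/mol: 34.1 kJ/mol = 34100 J/mol
Step 3: Calculate the exponent: -Eₐ/(RT) = -34100/(8.314 × 255) = -16.08437
Step 4: k = 1.64e+07 × exp(-16.08437)
Step 5: k = 1.64e+07 × 1.03430e-07 = 1.6963e+00 s⁻¹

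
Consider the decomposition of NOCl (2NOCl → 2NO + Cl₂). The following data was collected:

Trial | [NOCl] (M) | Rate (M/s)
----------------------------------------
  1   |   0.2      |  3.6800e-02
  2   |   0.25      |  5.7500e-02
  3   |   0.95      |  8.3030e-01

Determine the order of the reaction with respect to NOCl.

second order (2)

Step 1: Compare trials to find order n where rate₂/rate₁ = ([NOCl]₂/[NOCl]₁)^n
Step 2: rate₂/rate₁ = 5.7500e-02/3.6800e-02 = 1.562
Step 3: [NOCl]₂/[NOCl]₁ = 0.25/0.2 = 1.25
Step 4: n = ln(1.562)/ln(1.25) = 2.00 ≈ 2
Step 5: The reaction is second order in NOCl.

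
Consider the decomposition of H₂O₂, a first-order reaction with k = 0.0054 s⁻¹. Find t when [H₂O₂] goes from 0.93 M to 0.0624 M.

500.3 s

Step 1: For first-order: t = ln([H₂O₂]₀/[H₂O₂])/k
Step 2: t = ln(0.93/0.0624)/0.0054
Step 3: t = ln(14.9)/0.0054
Step 4: t = 2.702/0.0054 = 500.3 s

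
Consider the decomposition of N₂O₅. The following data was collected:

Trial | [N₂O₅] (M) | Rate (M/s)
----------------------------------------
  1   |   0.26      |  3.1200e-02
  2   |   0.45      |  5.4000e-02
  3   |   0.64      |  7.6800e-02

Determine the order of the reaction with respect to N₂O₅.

first order (1)

Step 1: Compare trials to find order n where rate₂/rate₁ = ([N₂O₅]₂/[N₂O₅]₁)^n
Step 2: rate₂/rate₁ = 5.4000e-02/3.1200e-02 = 1.731
Step 3: [N₂O₅]₂/[N₂O₅]₁ = 0.45/0.26 = 1.731
Step 4: n = ln(1.731)/ln(1.731) = 1.00 ≈ 1
Step 5: The reaction is first order in N₂O₅.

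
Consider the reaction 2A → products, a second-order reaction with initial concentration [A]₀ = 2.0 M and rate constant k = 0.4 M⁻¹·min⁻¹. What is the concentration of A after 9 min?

0.2439 M

Step 1: For a second-order reaction: 1/[A] = 1/[A]₀ + kt
Step 2: 1/[A] = 1/2.0 + 0.4 × 9
Step 3: 1/[A] = 0.5 + 3.6 = 4.1
Step 4: [A] = 1/4.1 = 0.2439 M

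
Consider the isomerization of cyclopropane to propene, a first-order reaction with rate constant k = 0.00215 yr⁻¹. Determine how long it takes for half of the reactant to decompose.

322.4 yr

Step 1: For a first-order reaction, t₁/₂ = ln(2)/k
Step 2: t₁/₂ = ln(2)/0.00215
Step 3: t₁/₂ = 0.6931/0.00215 = 322.4 yr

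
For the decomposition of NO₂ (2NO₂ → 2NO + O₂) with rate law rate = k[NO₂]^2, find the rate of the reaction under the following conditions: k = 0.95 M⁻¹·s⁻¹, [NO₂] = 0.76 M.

0.5487 M/s

Step 1: Identify the rate law: rate = k[NO₂]^2
Step 2: Substitute values: rate = 0.95 × (0.76)^2
Step 3: Calculate: rate = 0.95 × 0.5776 = 0.54872 M/s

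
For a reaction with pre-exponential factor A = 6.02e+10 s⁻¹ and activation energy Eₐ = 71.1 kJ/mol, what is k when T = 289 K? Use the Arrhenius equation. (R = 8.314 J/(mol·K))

8.48e-03 s⁻¹

Step 1: Use the Arrhenius equation: k = A × exp(-Eₐ/RT)
Step 2: Convert Eₐ to J/mol: 71.1 kJ/mol = 71100 J/mol
Step 3: Calculate the exponent: -Eₐ/(RT) = -71100/(8.314 × 289) = -29.59114
Step 4: k = 6.02e+10 × exp(-29.59114)
Step 5: k = 6.02e+10 × 1.40842e-13 = 8.4787e-03 s⁻¹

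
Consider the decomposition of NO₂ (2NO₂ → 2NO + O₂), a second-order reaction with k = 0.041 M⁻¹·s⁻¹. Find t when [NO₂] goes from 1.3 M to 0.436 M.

37.18 s

Step 1: For second-order: t = (1/[NO₂] - 1/[NO₂]₀)/k
Step 2: t = (1/0.436 - 1/1.3)/0.041
Step 3: t = (2.294 - 0.7692)/0.041
Step 4: t = 1.524/0.041 = 37.18 s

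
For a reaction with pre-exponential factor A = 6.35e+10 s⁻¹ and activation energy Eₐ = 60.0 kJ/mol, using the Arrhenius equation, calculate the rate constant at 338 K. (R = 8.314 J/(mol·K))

3.39e+01 s⁻¹

Step 1: Use the Arrhenius equation: k = A × exp(-Eₐ/RT)
Step 2: Convert Eₐ to J/mol: 60.0 kJ/mol = 60000 J/mol
Step 3: Calculate the exponent: -Eₐ/(RT) = -60000/(8.314 × 338) = -21.35131
Step 4: k = 6.35e+10 × exp(-21.35131)
Step 5: k = 6.35e+10 × 5.33634e-10 = 3.3886e+01 s⁻¹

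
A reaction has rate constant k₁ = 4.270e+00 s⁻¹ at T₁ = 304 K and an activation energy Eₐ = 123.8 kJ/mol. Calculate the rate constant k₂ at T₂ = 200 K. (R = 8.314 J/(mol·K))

3.704e-11 s⁻¹

Step 1: Use the two-temperature Arrhenius form: ln(k₂/k₁) = -Eₐ/R × (1/T₂ - 1/T₁)
Step 2: Convert Eₐ to J/mol: 123.8 kJ/mol = 123800 J/mol
Step 3: 1/T₂ - 1/T₁ = 1/200 - 1/304 = 1.710526e-03 K⁻¹
Step 4: ln(k₂/k₁) = -123800/8.314 × 1.710526e-03 = -25.47067
Step 5: k₂ = k₁ × exp(-25.47067) = 4.270e+00 × 8.67418e-12 = 3.704e-11 s⁻¹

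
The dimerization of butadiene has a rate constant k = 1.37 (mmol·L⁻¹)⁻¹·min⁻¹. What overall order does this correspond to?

second order (2)

Step 1: The units of k for an nth-order reaction are (concentration)^(1-n)·(time)⁻¹.
Step 2: Here k has units (mmol·L⁻¹)⁻¹·min⁻¹, so the concentration exponent is -1.
Step 3: 1 - n = -1 ⇒ n = 2. The reaction is second order.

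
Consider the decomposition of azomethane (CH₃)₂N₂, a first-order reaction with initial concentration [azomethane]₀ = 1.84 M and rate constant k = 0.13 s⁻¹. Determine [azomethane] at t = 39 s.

0.01156 M

Step 1: For a first-order reaction: [azomethane] = [azomethane]₀ × e^(-kt)
Step 2: [azomethane] = 1.84 × e^(-0.13 × 39)
Step 3: [azomethane] = 1.84 × e^(-5.07)
Step 4: [azomethane] = 1.84 × 0.00628242 = 0.01156 M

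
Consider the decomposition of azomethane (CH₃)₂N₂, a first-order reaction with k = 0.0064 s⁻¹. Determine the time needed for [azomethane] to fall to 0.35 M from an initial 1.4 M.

216.6 s

Step 1: For first-order: t = ln([azomethane]₀/[azomethane])/k
Step 2: t = ln(1.4/0.35)/0.0064
Step 3: t = ln(4)/0.0064
Step 4: t = 1.386/0.0064 = 216.6 s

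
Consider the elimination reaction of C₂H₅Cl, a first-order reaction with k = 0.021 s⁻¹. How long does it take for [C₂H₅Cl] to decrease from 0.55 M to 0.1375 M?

66.01 s

Step 1: For first-order: t = ln([C₂H₅Cl]₀/[C₂H₅Cl])/k
Step 2: t = ln(0.55/0.1375)/0.021
Step 3: t = ln(4)/0.021
Step 4: t = 1.386/0.021 = 66.01 s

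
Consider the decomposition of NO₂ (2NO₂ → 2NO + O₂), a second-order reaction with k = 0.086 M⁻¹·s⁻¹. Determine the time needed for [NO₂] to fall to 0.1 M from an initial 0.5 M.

93.02 s

Step 1: For second-order: t = (1/[NO₂] - 1/[NO₂]₀)/k
Step 2: t = (1/0.1 - 1/0.5)/0.086
Step 3: t = (10 - 2)/0.086
Step 4: t = 8/0.086 = 93.02 s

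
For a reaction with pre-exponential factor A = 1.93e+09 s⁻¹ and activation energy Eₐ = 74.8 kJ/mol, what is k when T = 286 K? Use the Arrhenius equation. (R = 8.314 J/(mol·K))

4.20e-05 s⁻¹

Step 1: Use the Arrhenius equation: k = A × exp(-Eₐ/RT)
Step 2: Convert Eₐ to J/mol: 74.8 kJ/mol = 74800 J/mol
Step 3: Calculate the exponent: -Eₐ/(RT) = -74800/(8.314 × 286) = -31.45760
Step 4: k = 1.93e+09 × exp(-31.45760)
Step 5: k = 1.93e+09 × 2.17840e-14 = 4.2043e-05 s⁻¹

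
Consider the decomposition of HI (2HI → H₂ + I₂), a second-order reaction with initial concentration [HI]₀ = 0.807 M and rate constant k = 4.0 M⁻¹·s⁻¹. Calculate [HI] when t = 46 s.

0.005398 M

Step 1: For a second-order reaction: 1/[HI] = 1/[HI]₀ + kt
Step 2: 1/[HI] = 1/0.807 + 4.0 × 46
Step 3: 1/[HI] = 1.239 + 184 = 185.2
Step 4: [HI] = 1/185.2 = 0.005398 M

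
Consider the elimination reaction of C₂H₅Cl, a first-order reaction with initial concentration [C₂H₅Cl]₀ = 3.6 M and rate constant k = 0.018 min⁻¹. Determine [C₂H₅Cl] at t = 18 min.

2.604 M

Step 1: For a first-order reaction: [C₂H₅Cl] = [C₂H₅Cl]₀ × e^(-kt)
Step 2: [C₂H₅Cl] = 3.6 × e^(-0.018 × 18)
Step 3: [C₂H₅Cl] = 3.6 × e^(-0.324)
Step 4: [C₂H₅Cl] = 3.6 × 0.72325 = 2.604 M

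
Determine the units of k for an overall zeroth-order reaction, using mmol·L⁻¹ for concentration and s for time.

mmol·L⁻¹·s⁻¹

Step 1: For overall order n, rate = k × (concentration)^n.
Step 2: Rate has units mmol·L⁻¹·s⁻¹; concentration term has units (mmol·L⁻¹)^0.
Step 3: k = rate / (concentration)^n, so units of k = (mmol·L⁻¹)^(1-0)·s⁻¹ = mmol·L⁻¹·s⁻¹.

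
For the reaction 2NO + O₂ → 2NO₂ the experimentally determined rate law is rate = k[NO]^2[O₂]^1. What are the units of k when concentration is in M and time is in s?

M⁻²·s⁻¹

Step 1: Overall order = 2 + 1 = 3.
Step 2: rate has units M·s⁻¹; [NO]^2[O₂]^1 has units M^3.
Step 3: k = rate/([NO]^2[O₂]^1), so units of k = M^(1-3)·s⁻¹ = M⁻²·s⁻¹.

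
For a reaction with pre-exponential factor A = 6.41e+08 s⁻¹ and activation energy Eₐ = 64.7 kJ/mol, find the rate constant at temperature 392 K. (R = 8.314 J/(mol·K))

1.53e+00 s⁻¹

Step 1: Use the Arrhenius equation: k = A × exp(-Eₐ/RT)
Step 2: Convert Eₐ to J/mol: 64.7 kJ/mol = 64700 J/mol
Step 3: Calculate the exponent: -Eₐ/(RT) = -64700/(8.314 × 392) = -19.85218
Step 4: k = 6.41e+08 × exp(-19.85218)
Step 5: k = 6.41e+08 × 2.38950e-09 = 1.5317e+00 s⁻¹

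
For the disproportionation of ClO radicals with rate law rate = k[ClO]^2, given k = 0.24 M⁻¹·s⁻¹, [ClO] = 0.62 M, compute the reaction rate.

0.09226 M/s

Step 1: Identify the rate law: rate = k[ClO]^2
Step 2: Substitute values: rate = 0.24 × (0.62)^2
Step 3: Calculate: rate = 0.24 × 0.3844 = 0.092256 M/s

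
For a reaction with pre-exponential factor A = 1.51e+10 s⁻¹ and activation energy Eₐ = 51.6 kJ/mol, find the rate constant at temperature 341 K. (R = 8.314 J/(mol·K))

1.88e+02 s⁻¹

Step 1: Use the Arrhenius equation: k = A × exp(-Eₐ/RT)
Step 2: Convert Eₐ to J/mol: 51.6 kJ/mol = 51600 J/mol
Step 3: Calculate the exponent: -Eₐ/(RT) = -51600/(8.314 × 341) = -18.20058
Step 4: k = 1.51e+10 × exp(-18.20058)
Step 5: k = 1.51e+10 × 1.24620e-08 = 1.8818e+02 s⁻¹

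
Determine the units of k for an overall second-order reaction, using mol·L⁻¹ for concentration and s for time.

(mol·L⁻¹)⁻¹·s⁻¹

Step 1: For overall order n, rate = k × (concentration)^n.
Step 2: Rate has units mol·L⁻¹·s⁻¹; concentration term has units (mol·L⁻¹)^2.
Step 3: k = rate / (concentration)^n, so units of k = (mol·L⁻¹)^(1-2)·s⁻¹ = (mol·L⁻¹)⁻¹·s⁻¹.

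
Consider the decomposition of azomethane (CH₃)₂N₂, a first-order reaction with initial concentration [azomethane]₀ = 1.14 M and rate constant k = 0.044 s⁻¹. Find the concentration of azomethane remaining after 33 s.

0.2669 M

Step 1: For a first-order reaction: [azomethane] = [azomethane]₀ × e^(-kt)
Step 2: [azomethane] = 1.14 × e^(-0.044 × 33)
Step 3: [azomethane] = 1.14 × e^(-1.452)
Step 4: [azomethane] = 1.14 × 0.234102 = 0.2669 M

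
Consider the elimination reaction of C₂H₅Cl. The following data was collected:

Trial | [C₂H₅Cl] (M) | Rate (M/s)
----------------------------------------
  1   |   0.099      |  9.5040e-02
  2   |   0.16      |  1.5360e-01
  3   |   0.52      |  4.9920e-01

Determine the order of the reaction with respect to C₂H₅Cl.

first order (1)

Step 1: Compare trials to find order n where rate₂/rate₁ = ([C₂H₅Cl]₂/[C₂H₅Cl]₁)^n
Step 2: rate₂/rate₁ = 1.5360e-01/9.5040e-02 = 1.616
Step 3: [C₂H₅Cl]₂/[C₂H₅Cl]₁ = 0.16/0.099 = 1.616
Step 4: n = ln(1.616)/ln(1.616) = 1.00 ≈ 1
Step 5: The reaction is first order in C₂H₅Cl.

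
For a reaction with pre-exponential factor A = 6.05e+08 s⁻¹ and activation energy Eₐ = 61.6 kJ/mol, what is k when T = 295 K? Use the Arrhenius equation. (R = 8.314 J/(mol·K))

7.48e-03 s⁻¹

Step 1: Use the Arrhenius equation: k = A × exp(-Eₐ/RT)
Step 2: Convert Eₐ to J/mol: 61.6 kJ/mol = 61600 J/mol
Step 3: Calculate the exponent: -Eₐ/(RT) = -61600/(8.314 × 295) = -25.11590
Step 4: k = 6.05e+08 × exp(-25.11590)
Step 5: k = 6.05e+08 × 1.23681e-11 = 7.4827e-03 s⁻¹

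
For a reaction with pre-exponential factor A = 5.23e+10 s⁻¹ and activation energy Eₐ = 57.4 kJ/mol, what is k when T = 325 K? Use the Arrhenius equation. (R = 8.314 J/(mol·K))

3.11e+01 s⁻¹

Step 1: Use the Arrhenius equation: k = A × exp(-Eₐ/RT)
Step 2: Convert Eₐ to J/mol: 57.4 kJ/mol = 57400 J/mol
Step 3: Calculate the exponent: -Eₐ/(RT) = -57400/(8.314 × 325) = -21.24313
Step 4: k = 5.23e+10 × exp(-21.24313)
Step 5: k = 5.23e+10 × 5.94601e-10 = 3.1098e+01 s⁻¹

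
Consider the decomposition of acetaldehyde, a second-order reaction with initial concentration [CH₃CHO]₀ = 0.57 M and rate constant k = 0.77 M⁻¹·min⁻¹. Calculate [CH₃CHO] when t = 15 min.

0.07516 M

Step 1: For a second-order reaction: 1/[CH₃CHO] = 1/[CH₃CHO]₀ + kt
Step 2: 1/[CH₃CHO] = 1/0.57 + 0.77 × 15
Step 3: 1/[CH₃CHO] = 1.754 + 11.55 = 13.3
Step 4: [CH₃CHO] = 1/13.3 = 0.07516 M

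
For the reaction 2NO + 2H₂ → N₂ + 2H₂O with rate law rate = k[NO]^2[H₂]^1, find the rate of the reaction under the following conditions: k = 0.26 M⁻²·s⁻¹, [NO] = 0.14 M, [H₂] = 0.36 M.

0.001835 M/s

Step 1: The rate law is rate = k[NO]^2[H₂]^1
Step 2: Substitute: rate = 0.26 × (0.14)^2 × (0.36)^1
Step 3: rate = 0.26 × 0.0196 × 0.36 = 0.00183456 M/s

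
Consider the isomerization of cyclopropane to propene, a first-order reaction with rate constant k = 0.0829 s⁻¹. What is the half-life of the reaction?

8.361 s

Step 1: For a first-order reaction, t₁/₂ = ln(2)/k
Step 2: t₁/₂ = ln(2)/0.0829
Step 3: t₁/₂ = 0.6931/0.0829 = 8.361 s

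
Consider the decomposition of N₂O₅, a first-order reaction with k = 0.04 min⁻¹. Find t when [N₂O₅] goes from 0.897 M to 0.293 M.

27.97 min

Step 1: For first-order: t = ln([N₂O₅]₀/[N₂O₅])/k
Step 2: t = ln(0.897/0.293)/0.04
Step 3: t = ln(3.061)/0.04
Step 4: t = 1.119/0.04 = 27.97 min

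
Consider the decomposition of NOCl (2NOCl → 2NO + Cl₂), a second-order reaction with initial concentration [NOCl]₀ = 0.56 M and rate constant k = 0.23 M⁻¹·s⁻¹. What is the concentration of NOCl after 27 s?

0.1251 M

Step 1: For a second-order reaction: 1/[NOCl] = 1/[NOCl]₀ + kt
Step 2: 1/[NOCl] = 1/0.56 + 0.23 × 27
Step 3: 1/[NOCl] = 1.786 + 6.21 = 7.996
Step 4: [NOCl] = 1/7.996 = 0.1251 M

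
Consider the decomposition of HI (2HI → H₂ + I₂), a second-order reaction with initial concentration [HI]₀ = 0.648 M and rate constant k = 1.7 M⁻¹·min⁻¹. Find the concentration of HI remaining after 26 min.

0.02186 M

Step 1: For a second-order reaction: 1/[HI] = 1/[HI]₀ + kt
Step 2: 1/[HI] = 1/0.648 + 1.7 × 26
Step 3: 1/[HI] = 1.543 + 44.2 = 45.74
Step 4: [HI] = 1/45.74 = 0.02186 M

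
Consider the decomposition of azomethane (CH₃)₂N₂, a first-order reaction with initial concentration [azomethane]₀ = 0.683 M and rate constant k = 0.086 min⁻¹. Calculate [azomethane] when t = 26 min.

0.073 M

Step 1: For a first-order reaction: [azomethane] = [azomethane]₀ × e^(-kt)
Step 2: [azomethane] = 0.683 × e^(-0.086 × 26)
Step 3: [azomethane] = 0.683 × e^(-2.236)
Step 4: [azomethane] = 0.683 × 0.106885 = 0.073 M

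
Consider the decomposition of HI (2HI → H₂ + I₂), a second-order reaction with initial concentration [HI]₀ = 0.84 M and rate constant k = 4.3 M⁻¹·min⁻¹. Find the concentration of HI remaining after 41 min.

0.005634 M

Step 1: For a second-order reaction: 1/[HI] = 1/[HI]₀ + kt
Step 2: 1/[HI] = 1/0.84 + 4.3 × 41
Step 3: 1/[HI] = 1.19 + 176.3 = 177.5
Step 4: [HI] = 1/177.5 = 0.005634 M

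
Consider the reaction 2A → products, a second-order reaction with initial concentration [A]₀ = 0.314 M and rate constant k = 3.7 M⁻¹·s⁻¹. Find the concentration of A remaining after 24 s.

0.01087 M

Step 1: For a second-order reaction: 1/[A] = 1/[A]₀ + kt
Step 2: 1/[A] = 1/0.314 + 3.7 × 24
Step 3: 1/[A] = 3.185 + 88.8 = 91.98
Step 4: [A] = 1/91.98 = 0.01087 M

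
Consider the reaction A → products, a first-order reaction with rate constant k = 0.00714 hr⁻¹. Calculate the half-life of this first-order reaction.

97.08 hr

Step 1: For a first-order reaction, t₁/₂ = ln(2)/k
Step 2: t₁/₂ = ln(2)/0.00714
Step 3: t₁/₂ = 0.6931/0.00714 = 97.08 hr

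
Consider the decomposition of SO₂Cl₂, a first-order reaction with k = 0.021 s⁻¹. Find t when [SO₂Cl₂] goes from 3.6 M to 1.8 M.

33.01 s

Step 1: For first-order: t = ln([SO₂Cl₂]₀/[SO₂Cl₂])/k
Step 2: t = ln(3.6/1.8)/0.021
Step 3: t = ln(2)/0.021
Step 4: t = 0.6931/0.021 = 33.01 s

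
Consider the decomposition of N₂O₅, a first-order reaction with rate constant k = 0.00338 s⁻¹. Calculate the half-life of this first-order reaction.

205.1 s

Step 1: For a first-order reaction, t₁/₂ = ln(2)/k
Step 2: t₁/₂ = ln(2)/0.00338
Step 3: t₁/₂ = 0.6931/0.00338 = 205.1 s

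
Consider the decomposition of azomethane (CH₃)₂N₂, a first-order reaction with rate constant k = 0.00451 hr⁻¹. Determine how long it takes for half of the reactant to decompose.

153.7 hr

Step 1: For a first-order reaction, t₁/₂ = ln(2)/k
Step 2: t₁/₂ = ln(2)/0.00451
Step 3: t₁/₂ = 0.6931/0.00451 = 153.7 hr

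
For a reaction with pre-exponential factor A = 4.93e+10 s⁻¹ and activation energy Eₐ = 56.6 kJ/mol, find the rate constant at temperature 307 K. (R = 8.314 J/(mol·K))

1.15e+01 s⁻¹

Step 1: Use the Arrhenius equation: k = A × exp(-Eₐ/RT)
Step 2: Convert Eₐ to J/mol: 56.6 kJ/mol = 56600 J/mol
Step 3: Calculate the exponent: -Eₐ/(RT) = -56600/(8.314 × 307) = -22.17523
Step 4: k = 4.93e+10 × exp(-22.17523)
Step 5: k = 4.93e+10 × 2.34110e-10 = 1.1542e+01 s⁻¹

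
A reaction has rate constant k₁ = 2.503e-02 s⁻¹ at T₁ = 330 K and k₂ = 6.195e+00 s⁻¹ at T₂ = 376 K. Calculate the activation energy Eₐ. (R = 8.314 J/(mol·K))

123.6 kJ/mol

Step 1: Use the two-temperature Arrhenius form: ln(k₂/k₁) = -Eₐ/R × (1/T₂ - 1/T₁)
Step 2: ln(k₂/k₁) = ln(6.195e+00/2.503e-02) = ln(247.503) = 5.51142
Step 3: 1/T₂ - 1/T₁ = 1/376 - 1/330 = -3.707286e-04 K⁻¹
Step 4: Eₐ = -R × ln(k₂/k₁) / (1/T₂ - 1/T₁) = -8.314 × 5.51142 / -3.707286e-04
Step 5: Eₐ = 1.2360e+05 J/mol = 123.6 kJ/mol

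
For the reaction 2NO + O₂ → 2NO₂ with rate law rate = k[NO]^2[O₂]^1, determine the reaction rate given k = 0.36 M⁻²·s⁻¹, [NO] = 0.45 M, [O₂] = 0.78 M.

0.05686 M/s

Step 1: The rate law is rate = k[NO]^2[O₂]^1
Step 2: Substitute: rate = 0.36 × (0.45)^2 × (0.78)^1
Step 3: rate = 0.36 × 0.2025 × 0.78 = 0.056862 M/s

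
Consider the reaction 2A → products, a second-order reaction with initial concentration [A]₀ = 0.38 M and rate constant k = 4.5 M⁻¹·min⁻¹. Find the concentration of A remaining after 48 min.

0.004574 M

Step 1: For a second-order reaction: 1/[A] = 1/[A]₀ + kt
Step 2: 1/[A] = 1/0.38 + 4.5 × 48
Step 3: 1/[A] = 2.632 + 216 = 218.6
Step 4: [A] = 1/218.6 = 0.004574 M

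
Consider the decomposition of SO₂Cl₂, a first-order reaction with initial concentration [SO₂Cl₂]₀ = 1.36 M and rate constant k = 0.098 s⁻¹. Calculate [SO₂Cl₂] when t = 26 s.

0.1064 M

Step 1: For a first-order reaction: [SO₂Cl₂] = [SO₂Cl₂]₀ × e^(-kt)
Step 2: [SO₂Cl₂] = 1.36 × e^(-0.098 × 26)
Step 3: [SO₂Cl₂] = 1.36 × e^(-2.548)
Step 4: [SO₂Cl₂] = 1.36 × 0.078238 = 0.1064 M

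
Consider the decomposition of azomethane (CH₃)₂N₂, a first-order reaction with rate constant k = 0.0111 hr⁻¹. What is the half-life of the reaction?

62.45 hr

Step 1: For a first-order reaction, t₁/₂ = ln(2)/k
Step 2: t₁/₂ = ln(2)/0.0111
Step 3: t₁/₂ = 0.6931/0.0111 = 62.45 hr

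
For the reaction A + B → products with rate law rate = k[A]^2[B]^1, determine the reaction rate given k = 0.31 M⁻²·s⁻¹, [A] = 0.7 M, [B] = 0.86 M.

0.1306 M/s

Step 1: The rate law is rate = k[A]^2[B]^1
Step 2: Substitute: rate = 0.31 × (0.7)^2 × (0.86)^1
Step 3: rate = 0.31 × 0.49 × 0.86 = 0.130634 M/s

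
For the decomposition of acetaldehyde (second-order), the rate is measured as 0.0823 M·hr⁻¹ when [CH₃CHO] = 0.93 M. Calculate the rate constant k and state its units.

0.09516 M⁻¹·hr⁻¹

Step 1: rate = k[CH₃CHO]^2, so k = rate / [CH₃CHO]^2.
Step 2: k = 0.0823 / (0.93)^2 = 0.0823 / 0.8649.
Step 3: k = 0.09516 M⁻¹·hr⁻¹.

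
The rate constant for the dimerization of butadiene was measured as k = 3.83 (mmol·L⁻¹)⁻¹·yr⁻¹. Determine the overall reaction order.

second order (2)

Step 1: The units of k for an nth-order reaction are (concentration)^(1-n)·(time)⁻¹.
Step 2: Here k has units (mmol·L⁻¹)⁻¹·yr⁻¹, so the concentration exponent is -1.
Step 3: 1 - n = -1 ⇒ n = 2. The reaction is second order.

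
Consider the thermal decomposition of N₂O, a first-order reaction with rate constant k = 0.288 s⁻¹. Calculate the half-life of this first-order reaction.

2.407 s

Step 1: For a first-order reaction, t₁/₂ = ln(2)/k
Step 2: t₁/₂ = ln(2)/0.288
Step 3: t₁/₂ = 0.6931/0.288 = 2.407 s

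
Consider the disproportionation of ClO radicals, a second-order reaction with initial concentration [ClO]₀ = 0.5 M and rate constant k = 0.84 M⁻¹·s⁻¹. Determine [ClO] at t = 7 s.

0.1269 M

Step 1: For a second-order reaction: 1/[ClO] = 1/[ClO]₀ + kt
Step 2: 1/[ClO] = 1/0.5 + 0.84 × 7
Step 3: 1/[ClO] = 2 + 5.88 = 7.88
Step 4: [ClO] = 1/7.88 = 0.1269 M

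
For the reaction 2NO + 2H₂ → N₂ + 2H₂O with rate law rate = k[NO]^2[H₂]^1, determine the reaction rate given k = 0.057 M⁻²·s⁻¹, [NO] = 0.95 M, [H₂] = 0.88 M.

0.04527 M/s

Step 1: The rate law is rate = k[NO]^2[H₂]^1
Step 2: Substitute: rate = 0.057 × (0.95)^2 × (0.88)^1
Step 3: rate = 0.057 × 0.9025 × 0.88 = 0.0452694 M/s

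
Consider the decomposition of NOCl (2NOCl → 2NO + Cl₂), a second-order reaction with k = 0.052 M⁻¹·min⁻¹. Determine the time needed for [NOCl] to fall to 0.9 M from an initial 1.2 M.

5.342 min

Step 1: For second-order: t = (1/[NOCl] - 1/[NOCl]₀)/k
Step 2: t = (1/0.9 - 1/1.2)/0.052
Step 3: t = (1.111 - 0.8333)/0.052
Step 4: t = 0.2778/0.052 = 5.342 min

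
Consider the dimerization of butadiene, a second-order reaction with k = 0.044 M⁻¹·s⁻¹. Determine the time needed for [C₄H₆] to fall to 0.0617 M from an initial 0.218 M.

264.1 s

Step 1: For second-order: t = (1/[C₄H₆] - 1/[C₄H₆]₀)/k
Step 2: t = (1/0.0617 - 1/0.218)/0.044
Step 3: t = (16.21 - 4.587)/0.044
Step 4: t = 11.62/0.044 = 264.1 s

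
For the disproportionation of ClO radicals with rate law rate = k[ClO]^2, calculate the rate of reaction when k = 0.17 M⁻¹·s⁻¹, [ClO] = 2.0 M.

0.68 M/s

Step 1: Identify the rate law: rate = k[ClO]^2
Step 2: Substitute values: rate = 0.17 × (2.0)^2
Step 3: Calculate: rate = 0.17 × 4 = 0.68 M/s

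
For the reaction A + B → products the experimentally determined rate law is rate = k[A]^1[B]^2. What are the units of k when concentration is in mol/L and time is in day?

(mol/L)⁻²·day⁻¹

Step 1: Overall order = 1 + 2 = 3.
Step 2: rate has units mol/L·day⁻¹; [A]^1[B]^2 has units (mol/L)^3.
Step 3: k = rate/([A]^1[B]^2), so units of k = (mol/L)^(1-3)·day⁻¹ = (mol/L)⁻²·day⁻¹.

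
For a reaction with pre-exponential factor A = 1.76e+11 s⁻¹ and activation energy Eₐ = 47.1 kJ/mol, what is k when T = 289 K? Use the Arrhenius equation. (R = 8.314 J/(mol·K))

5.40e+02 s⁻¹

Step 1: Use the Arrhenius equation: k = A × exp(-Eₐ/RT)
Step 2: Convert Eₐ to J/mol: 47.1 kJ/mol = 47100 J/mol
Step 3: Calculate the exponent: -Eₐ/(RT) = -47100/(8.314 × 289) = -19.60257
Step 4: k = 1.76e+11 × exp(-19.60257)
Step 5: k = 1.76e+11 × 3.06699e-09 = 5.3979e+02 s⁻¹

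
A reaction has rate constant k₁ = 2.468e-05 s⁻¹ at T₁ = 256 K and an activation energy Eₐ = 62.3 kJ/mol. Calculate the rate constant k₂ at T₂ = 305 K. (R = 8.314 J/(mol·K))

2.720e-03 s⁻¹

Step 1: Use the two-temperature Arrhenius form: ln(k₂/k₁) = -Eₐ/R × (1/T₂ - 1/T₁)
Step 2: Convert Eₐ to J/mol: 62.3 kJ/mol = 62300 J/mol
Step 3: 1/T₂ - 1/T₁ = 1/305 - 1/256 = -6.275615e-04 K⁻¹
Step 4: ln(k₂/k₁) = -62300/8.314 × -6.275615e-04 = 4.70256
Step 5: k₂ = k₁ × exp(4.70256) = 2.468e-05 × 1.10229e+02 = 2.720e-03 s⁻¹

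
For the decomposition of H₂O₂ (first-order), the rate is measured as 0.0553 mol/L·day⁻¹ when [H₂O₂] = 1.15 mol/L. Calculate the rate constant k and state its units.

0.04809 day⁻¹

Step 1: rate = k[H₂O₂]^1, so k = rate / [H₂O₂]^1.
Step 2: k = 0.0553 / (1.15)^1 = 0.0553 / 1.15.
Step 3: k = 0.04809 day⁻¹.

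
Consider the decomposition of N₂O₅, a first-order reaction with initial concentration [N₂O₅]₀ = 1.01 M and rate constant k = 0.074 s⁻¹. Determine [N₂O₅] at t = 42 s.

0.04514 M

Step 1: For a first-order reaction: [N₂O₅] = [N₂O₅]₀ × e^(-kt)
Step 2: [N₂O₅] = 1.01 × e^(-0.074 × 42)
Step 3: [N₂O₅] = 1.01 × e^(-3.108)
Step 4: [N₂O₅] = 1.01 × 0.0446902 = 0.04514 M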